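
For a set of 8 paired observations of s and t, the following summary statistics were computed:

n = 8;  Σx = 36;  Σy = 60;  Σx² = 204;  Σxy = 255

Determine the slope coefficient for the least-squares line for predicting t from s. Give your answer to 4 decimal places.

-0.3571

Sxx = Σx² − (Σx)²/n = 204 − 162 = 42
Sxy = Σxy − (Σx)(Σy)/n = 255 − 270 = -15
b = Sxy/Sxx = -15/42 = -0.357143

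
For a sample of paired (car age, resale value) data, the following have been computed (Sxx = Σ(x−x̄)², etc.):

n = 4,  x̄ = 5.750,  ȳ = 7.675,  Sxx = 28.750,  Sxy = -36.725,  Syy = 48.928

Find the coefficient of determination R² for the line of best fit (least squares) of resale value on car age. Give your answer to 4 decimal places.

0.9588

R² = Sxy²/(Sxx·Syy) = (-36.725)²/(28.75·48.928) = 0.958801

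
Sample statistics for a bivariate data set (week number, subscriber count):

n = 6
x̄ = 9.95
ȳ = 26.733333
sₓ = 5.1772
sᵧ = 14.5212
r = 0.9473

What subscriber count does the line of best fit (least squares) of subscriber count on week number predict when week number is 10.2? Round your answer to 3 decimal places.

b = r · sᵧ/sₓ = 0.9473 · 14.5212/5.1772 = 2.657022
a = ȳ − b·x̄ = 26.733333 − 2.657022·9.95 = 0.295967
ŷ(10.2) = a + b·10.2 = 0.295967 + 2.657022·10.2 = 27.397588

27.398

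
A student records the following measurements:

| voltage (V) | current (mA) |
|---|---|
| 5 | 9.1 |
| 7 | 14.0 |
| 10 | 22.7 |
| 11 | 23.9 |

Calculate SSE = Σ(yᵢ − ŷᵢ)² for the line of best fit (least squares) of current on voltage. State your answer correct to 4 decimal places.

1.0011

n = 4, Σx = 33, Σy = 69.7, Σxy = 633.4, Σx² = 295, Σy² = 1365.31
Sxx = Σx² − (Σx)²/n = 295 − 272.25 = 22.75
Sxy = Σxy − (Σx)(Σy)/n = 633.4 − 575.025 = 58.375
Syy = Σy² − (Σy)²/n = 1365.31 − 1214.5225 = 150.7875
b = Sxy/Sxx = 58.375/22.75 = 2.565934
SSE = Syy − b·Sxy = 150.7875 − 2.565934·58.375 = 1.001099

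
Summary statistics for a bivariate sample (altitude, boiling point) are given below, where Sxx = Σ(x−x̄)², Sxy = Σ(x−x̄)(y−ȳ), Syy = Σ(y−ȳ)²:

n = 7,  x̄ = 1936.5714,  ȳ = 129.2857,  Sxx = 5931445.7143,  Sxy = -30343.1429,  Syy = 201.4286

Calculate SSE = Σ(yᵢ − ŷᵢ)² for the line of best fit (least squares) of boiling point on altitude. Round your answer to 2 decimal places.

46.20

b = Sxy/Sxx = -30343.1429/5931445.7143 = -0.005116
SSE = Syy − b·Sxy = 201.4286 − (-0.005116)·(-30343.1429) = 46.203994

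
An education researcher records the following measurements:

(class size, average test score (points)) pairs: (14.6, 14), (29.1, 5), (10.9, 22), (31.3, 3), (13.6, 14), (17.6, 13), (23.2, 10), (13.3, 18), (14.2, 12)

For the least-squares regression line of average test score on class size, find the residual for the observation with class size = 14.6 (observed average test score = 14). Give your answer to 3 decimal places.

n = 9, Σx = 167.8, Σy = 111, Σxy = 1744.6, Σx² = 3569.96
Sxx = Σx² − (Σx)²/n = 3569.96 − 3128.537778 = 441.422222
Sxy = Σxy − (Σx)(Σy)/n = 1744.6 − 2069.533333 = -324.933333
b = Sxy/Sxx = -324.933333/441.422222 = -0.736106
a = ȳ − b·x̄ = 12.333333 − (-0.736106)·18.644444 = 26.057612
ŷ(14.6) = 26.057612 + (-0.736106)·14.6 = 15.310471
residual = y − ŷ = 14 − 15.310471 = -1.310471

-1.310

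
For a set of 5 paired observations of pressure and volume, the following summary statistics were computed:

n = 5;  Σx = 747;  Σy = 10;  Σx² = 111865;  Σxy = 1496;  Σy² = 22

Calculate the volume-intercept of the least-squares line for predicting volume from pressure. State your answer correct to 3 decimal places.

Sxx = Σx² − (Σx)²/n = 111865 − 111601.8 = 263.2
Sxy = Σxy − (Σx)(Σy)/n = 1496 − 1494 = 2
b = Sxy/Sxx = 2/263.2 = 0.007599
a = ȳ − b·x̄ = 2 − 0.007599·149.4 = 0.864742

0.865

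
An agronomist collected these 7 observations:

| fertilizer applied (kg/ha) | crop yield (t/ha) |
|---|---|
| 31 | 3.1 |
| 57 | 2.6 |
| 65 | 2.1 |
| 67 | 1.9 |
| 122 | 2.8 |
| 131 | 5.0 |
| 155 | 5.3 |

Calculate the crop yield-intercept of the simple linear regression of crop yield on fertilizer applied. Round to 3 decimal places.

n = 7, Σx = 628, Σy = 22.8, Σxy = 2326.2, Σx² = 68994
Sxx = Σx² − (Σx)²/n = 68994 − 56340.571429 = 12653.428571
Sxy = Σxy − (Σx)(Σy)/n = 2326.2 − 2045.485714 = 280.714286
b = Sxy/Sxx = 280.714286/12653.428571 = 0.022185
a = ȳ − b·x̄ = 3.257143 − 0.022185·89.714286 = 1.266846

1.267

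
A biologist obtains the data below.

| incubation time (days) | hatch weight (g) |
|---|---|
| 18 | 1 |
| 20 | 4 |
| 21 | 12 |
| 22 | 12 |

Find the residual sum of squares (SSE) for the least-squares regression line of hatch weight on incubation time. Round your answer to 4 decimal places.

12.9714

n = 4, Σx = 81, Σy = 29, Σxy = 614, Σx² = 1649, Σy² = 305
Sxx = Σx² − (Σx)²/n = 1649 − 1640.25 = 8.75
Sxy = Σxy − (Σx)(Σy)/n = 614 − 587.25 = 26.75
Syy = Σy² − (Σy)²/n = 305 − 210.25 = 94.75
b = Sxy/Sxx = 26.75/8.75 = 3.057143
SSE = Syy − b·Sxy = 94.75 − 3.057143·26.75 = 12.971429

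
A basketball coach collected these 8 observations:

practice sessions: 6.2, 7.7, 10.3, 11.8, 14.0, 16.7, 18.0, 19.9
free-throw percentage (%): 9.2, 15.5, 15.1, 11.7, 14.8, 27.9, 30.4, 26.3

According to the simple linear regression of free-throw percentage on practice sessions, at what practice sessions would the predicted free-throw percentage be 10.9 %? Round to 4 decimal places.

7.4400

n = 8, Σx = 104.6, Σy = 150.9, Σxy = 2213.68, Σx² = 1537.96
Sxx = Σx² − (Σx)²/n = 1537.96 − 1367.645 = 170.315
Sxy = Σxy − (Σx)(Σy)/n = 2213.68 − 1973.0175 = 240.6625
b = Sxy/Sxx = 240.6625/170.315 = 1.413043
a = ȳ − b·x̄ = 18.8625 − 1.413043·13.075 = 0.386957
Set a + b·x = 10.9: x = (10.9 − 0.386957) / 1.413043 = 7.44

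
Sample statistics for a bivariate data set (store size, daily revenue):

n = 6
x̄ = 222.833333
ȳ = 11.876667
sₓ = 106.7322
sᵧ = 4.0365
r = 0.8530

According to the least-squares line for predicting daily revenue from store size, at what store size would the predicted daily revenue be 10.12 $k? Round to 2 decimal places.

b = r · sᵧ/sₓ = 0.853 · 4.0365/106.7322 = 0.032260
a = ȳ − b·x̄ = 11.876667 − 0.032260·222.833333 = 4.688160
Set a + b·x = 10.12: x = (10.12 − 4.688160) / 0.032260 = 168.379191

168.38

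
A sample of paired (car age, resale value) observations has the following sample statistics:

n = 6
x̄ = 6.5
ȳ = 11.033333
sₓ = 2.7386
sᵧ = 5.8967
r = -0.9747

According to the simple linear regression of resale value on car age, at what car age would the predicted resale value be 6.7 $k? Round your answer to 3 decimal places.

b = r · sᵧ/sₓ = -0.9747 · 5.8967/2.7386 = -2.098705
a = ȳ − b·x̄ = 11.033333 − (-2.098705)·6.5 = 24.674915
Set a + b·x = 6.7: x = (6.7 − 24.674915) / (-2.098705) = 8.564765

8.565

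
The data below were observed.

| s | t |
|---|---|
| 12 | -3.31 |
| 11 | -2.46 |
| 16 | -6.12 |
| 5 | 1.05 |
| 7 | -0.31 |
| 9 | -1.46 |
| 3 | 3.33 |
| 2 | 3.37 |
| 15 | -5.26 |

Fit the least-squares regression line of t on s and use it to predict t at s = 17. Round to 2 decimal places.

-6.74

n = 9, Σx = 80, Σy = -11.17, Σxy = -236.93, Σx² = 914
Sxx = Σx² − (Σx)²/n = 914 − 711.111111 = 202.888889
Sxy = Σxy − (Σx)(Σy)/n = -236.93 − (-99.288889) = -137.641111
b = Sxy/Sxx = -137.641111/202.888889 = -0.678406
a = ȳ − b·x̄ = -1.241111 − (-0.678406)·8.888889 = 4.789168
ŷ(17) = a + b·17 = 4.789168 + (-0.678406)·17 = -6.743740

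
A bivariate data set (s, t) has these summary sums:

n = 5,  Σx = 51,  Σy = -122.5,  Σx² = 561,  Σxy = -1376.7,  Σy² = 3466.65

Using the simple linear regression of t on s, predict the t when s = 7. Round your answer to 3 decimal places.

-14.524

Sxx = Σx² − (Σx)²/n = 561 − 520.2 = 40.8
Sxy = Σxy − (Σx)(Σy)/n = -1376.7 − (-1249.5) = -127.2
b = Sxy/Sxx = -127.2/40.8 = -3.117647
a = ȳ − b·x̄ = -24.5 − (-3.117647)·10.2 = 7.3
ŷ(7) = a + b·7 = 7.3 + (-3.117647)·7 = -14.523529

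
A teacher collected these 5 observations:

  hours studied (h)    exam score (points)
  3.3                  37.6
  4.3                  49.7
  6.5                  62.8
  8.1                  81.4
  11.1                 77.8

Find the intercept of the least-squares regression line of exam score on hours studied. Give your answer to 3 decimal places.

n = 5, Σx = 33.3, Σy = 309.3, Σxy = 2268.91, Σx² = 260.45
Sxx = Σx² − (Σx)²/n = 260.45 − 221.778 = 38.672
Sxy = Σxy − (Σx)(Σy)/n = 2268.91 − 2059.938 = 208.972
b = Sxy/Sxx = 208.972/38.672 = 5.403703
a = ȳ − b·x̄ = 61.86 − 5.403703·6.66 = 25.871338

25.871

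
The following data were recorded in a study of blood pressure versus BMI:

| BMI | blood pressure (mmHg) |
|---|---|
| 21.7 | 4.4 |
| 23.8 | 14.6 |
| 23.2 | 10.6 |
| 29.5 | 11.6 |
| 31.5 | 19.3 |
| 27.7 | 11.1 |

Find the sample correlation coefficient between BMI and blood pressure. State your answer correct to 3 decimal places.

0.711

n = 6, Σx = 157.4, Σy = 71.6, Σxy = 1946.5, Σx² = 4205.36, Σy² = 975.14
Sxx = Σx² − (Σx)²/n = 4205.36 − 4129.126667 = 76.233333
Sxy = Σxy − (Σx)(Σy)/n = 1946.5 − 1878.306667 = 68.193333
Syy = Σy² − (Σy)²/n = 975.14 − 854.426667 = 120.713333
r = Sxy/√(Sxx·Syy) = 68.193333/√(9202.379778) = 68.193333/95.929035 = 0.710873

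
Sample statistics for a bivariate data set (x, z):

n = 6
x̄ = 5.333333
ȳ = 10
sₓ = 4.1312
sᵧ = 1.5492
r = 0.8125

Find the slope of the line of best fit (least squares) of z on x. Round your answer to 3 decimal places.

0.305

b = r · sᵧ/sₓ = 0.8125 · 1.5492/4.1312 = 0.304688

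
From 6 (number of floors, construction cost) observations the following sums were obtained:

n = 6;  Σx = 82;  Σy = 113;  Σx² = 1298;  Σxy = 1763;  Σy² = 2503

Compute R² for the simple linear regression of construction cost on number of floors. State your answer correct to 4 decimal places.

0.7193

Sxx = Σx² − (Σx)²/n = 1298 − 1120.666667 = 177.333333
Sxy = Σxy − (Σx)(Σy)/n = 1763 − 1544.333333 = 218.666667
Syy = Σy² − (Σy)²/n = 2503 − 2128.166667 = 374.833333
R² = Sxy²/(Sxx·Syy) = (218.666667)²/(177.333333·374.833333) = 0.719344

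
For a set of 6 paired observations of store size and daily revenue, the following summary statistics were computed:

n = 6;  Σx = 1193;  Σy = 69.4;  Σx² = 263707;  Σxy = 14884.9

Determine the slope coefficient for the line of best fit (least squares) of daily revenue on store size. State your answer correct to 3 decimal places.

0.041

Sxx = Σx² − (Σx)²/n = 263707 − 237208.166667 = 26498.833333
Sxy = Σxy − (Σx)(Σy)/n = 14884.9 − 13799.033333 = 1085.866667
b = Sxy/Sxx = 1085.866667/26498.833333 = 0.040978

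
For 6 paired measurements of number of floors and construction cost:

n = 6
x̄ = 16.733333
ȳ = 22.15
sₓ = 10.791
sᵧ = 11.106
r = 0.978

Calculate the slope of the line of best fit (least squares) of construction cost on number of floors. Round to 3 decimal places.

b = r · sᵧ/sₓ = 0.978 · 11.106/10.791 = 1.006549

1.007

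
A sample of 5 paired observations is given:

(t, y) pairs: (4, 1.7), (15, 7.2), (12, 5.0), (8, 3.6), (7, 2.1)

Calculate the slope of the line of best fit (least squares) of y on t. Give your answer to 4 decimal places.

n = 5, Σx = 46, Σy = 19.6, Σxy = 218.3, Σx² = 498
Sxx = Σx² − (Σx)²/n = 498 − 423.2 = 74.8
Sxy = Σxy − (Σx)(Σy)/n = 218.3 − 180.32 = 37.98
b = Sxy/Sxx = 37.98/74.8 = 0.507754

0.5078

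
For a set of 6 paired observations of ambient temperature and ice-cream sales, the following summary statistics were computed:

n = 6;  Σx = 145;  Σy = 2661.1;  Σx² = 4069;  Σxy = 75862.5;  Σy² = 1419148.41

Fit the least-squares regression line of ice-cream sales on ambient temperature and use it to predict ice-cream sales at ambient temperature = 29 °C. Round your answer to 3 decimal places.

542.373

Sxx = Σx² − (Σx)²/n = 4069 − 3504.166667 = 564.833333
Sxy = Σxy − (Σx)(Σy)/n = 75862.5 − 64309.916667 = 11552.583333
b = Sxy/Sxx = 11552.583333/564.833333 = 20.453084
a = ȳ − b·x̄ = 443.516667 − 20.453084·24.166667 = -50.766185
ŷ(29) = a + b·29 = -50.766185 + 20.453084·29 = 542.373237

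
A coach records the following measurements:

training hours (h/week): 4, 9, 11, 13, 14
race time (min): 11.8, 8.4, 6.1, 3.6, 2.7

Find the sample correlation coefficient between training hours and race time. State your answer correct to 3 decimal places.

-0.990

n = 5, Σx = 51, Σy = 32.6, Σxy = 274.5, Σx² = 583, Σy² = 267.26
Sxx = Σx² − (Σx)²/n = 583 − 520.2 = 62.8
Sxy = Σxy − (Σx)(Σy)/n = 274.5 − 332.52 = -58.02
Syy = Σy² − (Σy)²/n = 267.26 − 212.552 = 54.708
r = Sxy/√(Sxx·Syy) = -58.02/√(3435.6624) = -58.02/58.614524 = -0.989857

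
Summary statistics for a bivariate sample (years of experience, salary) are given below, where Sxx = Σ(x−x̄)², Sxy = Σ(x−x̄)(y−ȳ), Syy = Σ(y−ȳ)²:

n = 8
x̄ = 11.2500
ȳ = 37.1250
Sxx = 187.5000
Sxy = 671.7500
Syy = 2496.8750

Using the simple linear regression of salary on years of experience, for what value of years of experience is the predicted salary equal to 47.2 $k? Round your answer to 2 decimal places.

b = Sxy/Sxx = 671.75/187.5 = 3.582667
a = ȳ − b·x̄ = 37.125 − 3.582667·11.25 = -3.18
Set a + b·x = 47.2: x = (47.2 − (-3.18)) / 3.582667 = 14.062151

14.06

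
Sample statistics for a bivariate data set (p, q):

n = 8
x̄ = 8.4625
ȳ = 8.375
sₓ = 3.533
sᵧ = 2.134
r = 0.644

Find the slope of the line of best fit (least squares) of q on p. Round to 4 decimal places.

b = r · sᵧ/sₓ = 0.644 · 2.134/3.533 = 0.388988

0.3890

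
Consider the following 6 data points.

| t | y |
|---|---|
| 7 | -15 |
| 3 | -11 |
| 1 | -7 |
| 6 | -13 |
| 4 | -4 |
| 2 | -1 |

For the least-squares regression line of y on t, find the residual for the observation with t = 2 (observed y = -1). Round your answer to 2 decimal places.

4.39

n = 6, Σx = 23, Σy = -51, Σxy = -241, Σx² = 115
Sxx = Σx² − (Σx)²/n = 115 − 88.166667 = 26.833333
Sxy = Σxy − (Σx)(Σy)/n = -241 − (-195.5) = -45.5
b = Sxy/Sxx = -45.5/26.833333 = -1.695652
a = ȳ − b·x̄ = -8.5 − (-1.695652)·3.833333 = -2
ŷ(2) = -2 + (-1.695652)·2 = -5.391304
residual = y − ŷ = -1 − (-5.391304) = 4.391304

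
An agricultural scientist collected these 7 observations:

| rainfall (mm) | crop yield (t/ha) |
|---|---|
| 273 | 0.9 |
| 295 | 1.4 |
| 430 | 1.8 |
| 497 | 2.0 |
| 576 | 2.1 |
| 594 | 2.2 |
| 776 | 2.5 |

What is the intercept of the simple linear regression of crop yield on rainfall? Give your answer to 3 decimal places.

0.432

n = 7, Σx = 3441, Σy = 12.9, Σxy = 6883.1, Σx² = 1880251
Sxx = Σx² − (Σx)²/n = 1880251 − 1691497.285714 = 188753.714286
Sxy = Σxy − (Σx)(Σy)/n = 6883.1 − 6341.271429 = 541.828571
b = Sxy/Sxx = 541.828571/188753.714286 = 0.002871
a = ȳ − b·x̄ = 1.842857 − 0.002871·491.571429 = 0.431773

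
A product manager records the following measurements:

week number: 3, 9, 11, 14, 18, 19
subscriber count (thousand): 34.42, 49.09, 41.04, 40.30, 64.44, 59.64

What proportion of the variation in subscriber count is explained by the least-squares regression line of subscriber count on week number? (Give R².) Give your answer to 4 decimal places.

0.6724

n = 6, Σx = 74, Σy = 288.93, Σxy = 3853.79, Σx² = 1092, Σy² = 14612.3793
Sxx = Σx² − (Σx)²/n = 1092 − 912.666667 = 179.333333
Sxy = Σxy − (Σx)(Σy)/n = 3853.79 − 3563.47 = 290.32
Syy = Σy² − (Σy)²/n = 14612.3793 − 13913.42415 = 698.95515
R² = Sxy²/(Sxx·Syy) = (290.32)²/(179.333333·698.95515) = 0.672425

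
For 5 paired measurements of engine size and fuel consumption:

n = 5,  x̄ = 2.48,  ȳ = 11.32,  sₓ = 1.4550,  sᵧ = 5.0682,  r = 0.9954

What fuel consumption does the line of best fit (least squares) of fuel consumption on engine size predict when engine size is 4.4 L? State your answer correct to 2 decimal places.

17.98

b = r · sᵧ/sₓ = 0.9954 · 5.0682/1.455 = 3.467276
a = ȳ − b·x̄ = 11.32 − 3.467276·2.48 = 2.721156
ŷ(4.4) = a + b·4.4 = 2.721156 + 3.467276·4.4 = 17.977170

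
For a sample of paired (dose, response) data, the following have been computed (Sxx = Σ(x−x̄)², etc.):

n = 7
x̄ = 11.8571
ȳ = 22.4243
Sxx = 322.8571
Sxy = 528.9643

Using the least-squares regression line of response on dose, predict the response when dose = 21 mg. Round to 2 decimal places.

37.40

b = Sxy/Sxx = 528.9643/322.8571 = 1.638385
a = ȳ − b·x̄ = 22.4243 − 1.638385·11.8571 = 2.997803
ŷ(21) = a + b·21 = 2.997803 + 1.638385·21 = 37.403892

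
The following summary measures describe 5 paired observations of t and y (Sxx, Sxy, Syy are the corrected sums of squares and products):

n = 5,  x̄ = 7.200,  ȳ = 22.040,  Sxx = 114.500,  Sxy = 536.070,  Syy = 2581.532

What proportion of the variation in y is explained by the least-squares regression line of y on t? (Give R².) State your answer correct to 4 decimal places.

0.9722

R² = Sxy²/(Sxx·Syy) = (536.07)²/(114.5·2581.532) = 0.972210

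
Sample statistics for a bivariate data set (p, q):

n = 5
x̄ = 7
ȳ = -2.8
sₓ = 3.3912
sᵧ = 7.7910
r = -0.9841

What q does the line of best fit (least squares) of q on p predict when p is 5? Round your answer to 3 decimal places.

1.722

b = r · sᵧ/sₓ = -0.9841 · 7.791/3.3912 = -2.260888
a = ȳ − b·x̄ = -2.8 − (-2.260888)·7 = 13.026215
ŷ(5) = a + b·5 = 13.026215 + (-2.260888)·5 = 1.721776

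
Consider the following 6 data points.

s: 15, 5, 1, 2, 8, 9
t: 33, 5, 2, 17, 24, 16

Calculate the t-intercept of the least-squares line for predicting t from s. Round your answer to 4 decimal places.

n = 6, Σx = 40, Σy = 97, Σxy = 892, Σx² = 400
Sxx = Σx² − (Σx)²/n = 400 − 266.666667 = 133.333333
Sxy = Σxy − (Σx)(Σy)/n = 892 − 646.666667 = 245.333333
b = Sxy/Sxx = 245.333333/133.333333 = 1.84
a = ȳ − b·x̄ = 16.166667 − 1.84·6.666667 = 3.9

3.9000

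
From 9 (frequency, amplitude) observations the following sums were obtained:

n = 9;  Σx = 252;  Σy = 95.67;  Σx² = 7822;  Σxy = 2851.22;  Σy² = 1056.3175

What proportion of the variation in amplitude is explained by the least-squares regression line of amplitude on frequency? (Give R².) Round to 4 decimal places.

0.9869

Sxx = Σx² − (Σx)²/n = 7822 − 7056 = 766
Sxy = Σxy − (Σx)(Σy)/n = 2851.22 − 2678.76 = 172.46
Syy = Σy² − (Σy)²/n = 1056.3175 − 1016.9721 = 39.3454
R² = Sxy²/(Sxx·Syy) = (172.46)²/(766·39.3454) = 0.986857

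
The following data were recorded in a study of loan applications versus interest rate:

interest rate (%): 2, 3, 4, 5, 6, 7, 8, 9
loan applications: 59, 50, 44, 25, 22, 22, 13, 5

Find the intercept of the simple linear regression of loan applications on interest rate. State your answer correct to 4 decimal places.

n = 8, Σx = 44, Σy = 240, Σxy = 1004, Σx² = 284
Sxx = Σx² − (Σx)²/n = 284 − 242 = 42
Sxy = Σxy − (Σx)(Σy)/n = 1004 − 1320 = -316
b = Sxy/Sxx = -316/42 = -7.523810
a = ȳ − b·x̄ = 30 − (-7.523810)·5.5 = 71.380952

71.3810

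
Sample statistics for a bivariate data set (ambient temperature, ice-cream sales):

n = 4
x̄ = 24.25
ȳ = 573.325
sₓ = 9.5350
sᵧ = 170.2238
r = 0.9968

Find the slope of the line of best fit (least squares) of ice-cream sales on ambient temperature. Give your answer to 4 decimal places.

b = r · sᵧ/sₓ = 0.9968 · 170.2238/9.535 = 17.795394

17.7954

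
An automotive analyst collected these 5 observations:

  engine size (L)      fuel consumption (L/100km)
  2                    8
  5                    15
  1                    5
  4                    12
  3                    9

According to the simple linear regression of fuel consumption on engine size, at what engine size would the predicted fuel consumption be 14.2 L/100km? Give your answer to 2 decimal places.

4.83

n = 5, Σx = 15, Σy = 49, Σxy = 171, Σx² = 55
Sxx = Σx² − (Σx)²/n = 55 − 45 = 10
Sxy = Σxy − (Σx)(Σy)/n = 171 − 147 = 24
b = Sxy/Sxx = 24/10 = 2.4
a = ȳ − b·x̄ = 9.8 − 2.4·3 = 2.6
Set a + b·x = 14.2: x = (14.2 − 2.6) / 2.4 = 4.833333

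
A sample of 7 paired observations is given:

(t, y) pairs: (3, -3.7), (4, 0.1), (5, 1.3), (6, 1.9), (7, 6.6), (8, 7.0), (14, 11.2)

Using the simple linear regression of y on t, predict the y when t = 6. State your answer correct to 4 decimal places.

n = 7, Σx = 47, Σy = 24.4, Σxy = 266.2, Σx² = 395
Sxx = Σx² − (Σx)²/n = 395 − 315.571429 = 79.428571
Sxy = Σxy − (Σx)(Σy)/n = 266.2 − 163.828571 = 102.371429
b = Sxy/Sxx = 102.371429/79.428571 = 1.288849
a = ȳ − b·x̄ = 3.485714 − 1.288849·6.714286 = -5.167986
ŷ(6) = a + b·6 = -5.167986 + 1.288849·6 = 2.565108

2.5651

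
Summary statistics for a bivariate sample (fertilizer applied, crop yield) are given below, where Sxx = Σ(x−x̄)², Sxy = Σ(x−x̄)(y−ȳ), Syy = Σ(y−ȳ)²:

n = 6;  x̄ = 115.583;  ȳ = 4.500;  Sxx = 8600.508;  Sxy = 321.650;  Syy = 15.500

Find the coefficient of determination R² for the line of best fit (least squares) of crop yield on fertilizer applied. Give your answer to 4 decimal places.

R² = Sxy²/(Sxx·Syy) = (321.65)²/(8600.508·15.5) = 0.776089

0.7761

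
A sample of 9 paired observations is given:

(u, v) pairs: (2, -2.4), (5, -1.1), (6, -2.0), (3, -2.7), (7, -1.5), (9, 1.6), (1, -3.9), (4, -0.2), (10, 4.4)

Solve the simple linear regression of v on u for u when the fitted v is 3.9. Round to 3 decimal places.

n = 9, Σx = 47, Σy = -7.8, Σxy = 12.8, Σx² = 321
Sxx = Σx² − (Σx)²/n = 321 − 245.444444 = 75.555556
Sxy = Σxy − (Σx)(Σy)/n = 12.8 − (-40.733333) = 53.533333
b = Sxy/Sxx = 53.533333/75.555556 = 0.708529
a = ȳ − b·x̄ = -0.866667 − 0.708529·5.222222 = -4.566765
Set a + b·x = 3.9: x = (3.9 − (-4.566765)) / 0.708529 = 11.949772

11.950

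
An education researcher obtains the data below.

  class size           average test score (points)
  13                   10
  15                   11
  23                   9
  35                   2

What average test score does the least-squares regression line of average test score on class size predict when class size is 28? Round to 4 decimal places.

5.4783

n = 4, Σx = 86, Σy = 32, Σxy = 572, Σx² = 2148
Sxx = Σx² − (Σx)²/n = 2148 − 1849 = 299
Sxy = Σxy − (Σx)(Σy)/n = 572 − 688 = -116
b = Sxy/Sxx = -116/299 = -0.387960
a = ȳ − b·x̄ = 8 − (-0.387960)·21.5 = 16.341137
ŷ(28) = a + b·28 = 16.341137 + (-0.387960)·28 = 5.478261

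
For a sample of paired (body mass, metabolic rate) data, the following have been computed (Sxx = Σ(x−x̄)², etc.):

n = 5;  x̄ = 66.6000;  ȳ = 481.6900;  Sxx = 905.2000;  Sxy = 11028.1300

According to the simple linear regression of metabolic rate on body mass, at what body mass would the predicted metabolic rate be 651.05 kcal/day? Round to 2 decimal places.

b = Sxy/Sxx = 11028.13/905.2 = 12.183087
a = ȳ − b·x̄ = 481.69 − 12.183087·66.6 = -329.703568
Set a + b·x = 651.05: x = (651.05 − (-329.703568)) / 12.183087 = 80.501239

80.50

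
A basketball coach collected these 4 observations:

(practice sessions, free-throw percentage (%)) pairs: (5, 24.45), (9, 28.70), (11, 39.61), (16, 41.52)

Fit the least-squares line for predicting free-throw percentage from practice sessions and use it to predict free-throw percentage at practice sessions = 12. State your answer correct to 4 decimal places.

n = 4, Σx = 41, Σy = 134.28, Σxy = 1480.58, Σx² = 483
Sxx = Σx² − (Σx)²/n = 483 − 420.25 = 62.75
Sxy = Σxy − (Σx)(Σy)/n = 1480.58 − 1376.37 = 104.21
b = Sxy/Sxx = 104.21/62.75 = 1.660717
a = ȳ − b·x̄ = 33.57 − 1.660717·10.25 = 16.547649
ŷ(12) = a + b·12 = 16.547649 + 1.660717·12 = 36.476255

36.4763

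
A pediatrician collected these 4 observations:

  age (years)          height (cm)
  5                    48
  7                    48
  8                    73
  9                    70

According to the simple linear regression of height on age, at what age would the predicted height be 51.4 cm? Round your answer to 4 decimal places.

5.9738

n = 4, Σx = 29, Σy = 239, Σxy = 1790, Σx² = 219
Sxx = Σx² − (Σx)²/n = 219 − 210.25 = 8.75
Sxy = Σxy − (Σx)(Σy)/n = 1790 − 1732.75 = 57.25
b = Sxy/Sxx = 57.25/8.75 = 6.542857
a = ȳ − b·x̄ = 59.75 − 6.542857·7.25 = 12.314286
Set a + b·x = 51.4: x = (51.4 − 12.314286) / 6.542857 = 5.973799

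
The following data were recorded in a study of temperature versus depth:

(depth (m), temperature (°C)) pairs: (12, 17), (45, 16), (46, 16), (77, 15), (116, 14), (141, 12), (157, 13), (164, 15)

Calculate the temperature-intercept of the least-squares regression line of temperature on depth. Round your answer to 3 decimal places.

16.983

n = 8, Σx = 758, Σy = 118, Σxy = 10632, Σx² = 95096
Sxx = Σx² − (Σx)²/n = 95096 − 71820.5 = 23275.5
Sxy = Σxy − (Σx)(Σy)/n = 10632 − 11180.5 = -548.5
b = Sxy/Sxx = -548.5/23275.5 = -0.023566
a = ȳ − b·x̄ = 14.75 − (-0.023566)·94.75 = 16.982836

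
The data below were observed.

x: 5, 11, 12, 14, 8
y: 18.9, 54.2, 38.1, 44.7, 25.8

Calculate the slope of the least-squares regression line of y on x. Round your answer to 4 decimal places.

3.2620

n = 5, Σx = 50, Σy = 181.7, Σxy = 1980.1, Σx² = 550
Sxx = Σx² − (Σx)²/n = 550 − 500 = 50
Sxy = Σxy − (Σx)(Σy)/n = 1980.1 − 1817 = 163.1
b = Sxy/Sxx = 163.1/50 = 3.262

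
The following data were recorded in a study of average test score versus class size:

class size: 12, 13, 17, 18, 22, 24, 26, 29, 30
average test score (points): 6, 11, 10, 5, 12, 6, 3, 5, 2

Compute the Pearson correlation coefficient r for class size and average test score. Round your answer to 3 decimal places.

n = 9, Σx = 191, Σy = 60, Σxy = 1166, Σx² = 4403, Σy² = 500
Sxx = Σx² − (Σx)²/n = 4403 − 4053.444444 = 349.555556
Sxy = Σxy − (Σx)(Σy)/n = 1166 − 1273.333333 = -107.333333
Syy = Σy² − (Σy)²/n = 500 − 400 = 100
r = Sxy/√(Sxx·Syy) = -107.333333/√(34955.555556) = -107.333333/186.964049 = -0.574085

-0.574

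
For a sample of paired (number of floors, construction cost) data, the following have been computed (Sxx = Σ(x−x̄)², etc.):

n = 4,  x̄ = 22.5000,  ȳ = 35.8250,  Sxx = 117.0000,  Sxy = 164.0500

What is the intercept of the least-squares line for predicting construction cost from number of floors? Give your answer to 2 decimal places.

4.28

b = Sxy/Sxx = 164.05/117 = 1.402137
a = ȳ − b·x̄ = 35.825 − 1.402137·22.5 = 4.276923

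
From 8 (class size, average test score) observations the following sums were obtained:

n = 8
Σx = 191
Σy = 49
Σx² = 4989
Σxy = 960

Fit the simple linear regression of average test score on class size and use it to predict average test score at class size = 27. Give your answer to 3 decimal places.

4.596

Sxx = Σx² − (Σx)²/n = 4989 − 4560.125 = 428.875
Sxy = Σxy − (Σx)(Σy)/n = 960 − 1169.875 = -209.875
b = Sxy/Sxx = -209.875/428.875 = -0.489362
a = ȳ − b·x̄ = 6.125 − (-0.489362)·23.875 = 17.808511
ŷ(27) = a + b·27 = 17.808511 + (-0.489362)·27 = 4.595745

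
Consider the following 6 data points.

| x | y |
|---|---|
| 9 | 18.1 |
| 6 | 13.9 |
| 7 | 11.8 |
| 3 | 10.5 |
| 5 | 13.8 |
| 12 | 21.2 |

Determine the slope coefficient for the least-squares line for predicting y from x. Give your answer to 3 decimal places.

1.174

n = 6, Σx = 42, Σy = 89.3, Σxy = 683.8, Σx² = 344
Sxx = Σx² − (Σx)²/n = 344 − 294 = 50
Sxy = Σxy − (Σx)(Σy)/n = 683.8 − 625.1 = 58.7
b = Sxy/Sxx = 58.7/50 = 1.174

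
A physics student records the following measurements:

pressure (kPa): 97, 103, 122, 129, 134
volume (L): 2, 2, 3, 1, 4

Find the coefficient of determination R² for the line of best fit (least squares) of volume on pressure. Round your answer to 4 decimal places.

0.1330

n = 5, Σx = 585, Σy = 12, Σxy = 1431, Σx² = 69499, Σy² = 34
Sxx = Σx² − (Σx)²/n = 69499 − 68445 = 1054
Sxy = Σxy − (Σx)(Σy)/n = 1431 − 1404 = 27
Syy = Σy² − (Σy)²/n = 34 − 28.8 = 5.2
R² = Sxy²/(Sxx·Syy) = (27)²/(1054·5.2) = 0.133010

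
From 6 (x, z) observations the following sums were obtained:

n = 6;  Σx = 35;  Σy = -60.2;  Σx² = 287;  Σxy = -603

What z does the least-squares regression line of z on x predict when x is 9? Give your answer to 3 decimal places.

Sxx = Σx² − (Σx)²/n = 287 − 204.166667 = 82.833333
Sxy = Σxy − (Σx)(Σy)/n = -603 − (-351.166667) = -251.833333
b = Sxy/Sxx = -251.833333/82.833333 = -3.040241
a = ȳ − b·x̄ = -10.033333 − (-3.040241)·5.833333 = 7.701408
ŷ(9) = a + b·9 = 7.701408 + (-3.040241)·9 = -19.660765

-19.661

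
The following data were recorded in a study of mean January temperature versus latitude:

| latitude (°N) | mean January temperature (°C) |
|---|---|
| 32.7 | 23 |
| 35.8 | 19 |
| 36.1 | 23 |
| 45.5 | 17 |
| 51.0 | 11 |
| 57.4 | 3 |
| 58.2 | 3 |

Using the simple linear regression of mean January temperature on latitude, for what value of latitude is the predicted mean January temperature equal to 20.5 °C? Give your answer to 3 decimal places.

n = 7, Σx = 316.7, Σy = 99, Σxy = 3943.9, Σx² = 15007.39
Sxx = Σx² − (Σx)²/n = 15007.39 − 14328.412857 = 678.977143
Sxy = Σxy − (Σx)(Σy)/n = 3943.9 − 4479.042857 = -535.142857
b = Sxy/Sxx = -535.142857/678.977143 = -0.788160
a = ȳ − b·x̄ = 14.142857 − (-0.788160)·45.242857 = 49.801483
Set a + b·x = 20.5: x = (20.5 − 49.801483) / (-0.788160) = 37.177058

37.177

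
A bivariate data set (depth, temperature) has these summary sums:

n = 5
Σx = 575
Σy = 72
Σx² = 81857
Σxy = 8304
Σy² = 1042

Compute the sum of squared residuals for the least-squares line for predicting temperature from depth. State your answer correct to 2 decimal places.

5.16

Sxx = Σx² − (Σx)²/n = 81857 − 66125 = 15732
Sxy = Σxy − (Σx)(Σy)/n = 8304 − 8280 = 24
Syy = Σy² − (Σy)²/n = 1042 − 1036.8 = 5.2
b = Sxy/Sxx = 24/15732 = 0.001526
SSE = Syy − b·Sxy = 5.2 − 0.001526·24 = 5.163387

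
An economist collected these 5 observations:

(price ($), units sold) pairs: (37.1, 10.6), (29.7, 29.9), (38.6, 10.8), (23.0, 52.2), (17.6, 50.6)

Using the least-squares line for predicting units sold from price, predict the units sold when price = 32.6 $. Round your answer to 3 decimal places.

23.366

n = 5, Σx = 146, Σy = 154.1, Σxy = 3789.33, Σx² = 4587.22
Sxx = Σx² − (Σx)²/n = 4587.22 − 4263.2 = 324.02
Sxy = Σxy − (Σx)(Σy)/n = 3789.33 − 4499.72 = -710.39
b = Sxy/Sxx = -710.39/324.02 = -2.192426
a = ȳ − b·x̄ = 30.82 − (-2.192426)·29.2 = 94.838851
ŷ(32.6) = a + b·32.6 = 94.838851 + (-2.192426)·32.6 = 23.365750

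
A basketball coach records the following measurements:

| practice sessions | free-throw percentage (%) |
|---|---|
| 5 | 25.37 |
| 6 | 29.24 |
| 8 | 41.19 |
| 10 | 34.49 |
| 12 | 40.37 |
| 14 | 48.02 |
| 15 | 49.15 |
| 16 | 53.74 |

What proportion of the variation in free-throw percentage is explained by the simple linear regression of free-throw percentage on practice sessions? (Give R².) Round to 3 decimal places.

0.883

n = 8, Σx = 86, Σy = 321.57, Σxy = 3730.52, Σx² = 1046, Σy² = 13624.1581
Sxx = Σx² − (Σx)²/n = 1046 − 924.5 = 121.5
Sxy = Σxy − (Σx)(Σy)/n = 3730.52 − 3456.8775 = 273.6425
Syy = Σy² − (Σy)²/n = 13624.1581 − 12925.908112 = 698.249987
R² = Sxy²/(Sxx·Syy) = (273.6425)²/(121.5·698.249987) = 0.882632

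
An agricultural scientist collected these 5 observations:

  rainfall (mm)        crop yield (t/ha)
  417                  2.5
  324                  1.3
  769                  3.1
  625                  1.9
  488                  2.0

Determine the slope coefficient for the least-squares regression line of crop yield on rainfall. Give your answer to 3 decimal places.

n = 5, Σx = 2623, Σy = 10.8, Σxy = 6011.1, Σx² = 1498995
Sxx = Σx² − (Σx)²/n = 1498995 − 1376025.8 = 122969.2
Sxy = Σxy − (Σx)(Σy)/n = 6011.1 − 5665.68 = 345.42
b = Sxy/Sxx = 345.42/122969.2 = 0.002809

0.003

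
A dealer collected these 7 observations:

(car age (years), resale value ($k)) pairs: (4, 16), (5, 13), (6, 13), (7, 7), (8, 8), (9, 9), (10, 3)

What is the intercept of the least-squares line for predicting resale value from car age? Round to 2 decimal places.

n = 7, Σx = 49, Σy = 69, Σxy = 431, Σx² = 371
Sxx = Σx² − (Σx)²/n = 371 − 343 = 28
Sxy = Σxy − (Σx)(Σy)/n = 431 − 483 = -52
b = Sxy/Sxx = -52/28 = -1.857143
a = ȳ − b·x̄ = 9.857143 − (-1.857143)·7 = 22.857143

22.86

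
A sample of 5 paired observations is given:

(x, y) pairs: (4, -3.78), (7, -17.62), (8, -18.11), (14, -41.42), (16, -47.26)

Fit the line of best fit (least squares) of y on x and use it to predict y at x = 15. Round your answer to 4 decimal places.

-44.3703

n = 5, Σx = 49, Σy = -128.19, Σxy = -1619.38, Σx² = 581
Sxx = Σx² − (Σx)²/n = 581 − 480.2 = 100.8
Sxy = Σxy − (Σx)(Σy)/n = -1619.38 − (-1256.262) = -363.118
b = Sxy/Sxx = -363.118/100.8 = -3.602361
a = ȳ − b·x̄ = -25.638 − (-3.602361)·9.8 = 9.665139
ŷ(15) = a + b·15 = 9.665139 + (-3.602361)·15 = -44.370278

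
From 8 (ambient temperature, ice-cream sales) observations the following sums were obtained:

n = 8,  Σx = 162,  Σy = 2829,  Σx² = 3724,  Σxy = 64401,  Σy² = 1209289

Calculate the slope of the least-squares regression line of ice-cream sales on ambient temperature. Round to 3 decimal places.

16.040

Sxx = Σx² − (Σx)²/n = 3724 − 3280.5 = 443.5
Sxy = Σxy − (Σx)(Σy)/n = 64401 − 57287.25 = 7113.75
b = Sxy/Sxx = 7113.75/443.5 = 16.040023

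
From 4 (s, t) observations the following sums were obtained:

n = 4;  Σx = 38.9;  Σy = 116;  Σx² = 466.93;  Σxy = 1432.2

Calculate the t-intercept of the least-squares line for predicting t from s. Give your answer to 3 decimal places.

-4.369

Sxx = Σx² − (Σx)²/n = 466.93 − 378.3025 = 88.6275
Sxy = Σxy − (Σx)(Σy)/n = 1432.2 − 1128.1 = 304.1
b = Sxy/Sxx = 304.1/88.6275 = 3.431215
a = ȳ − b·x̄ = 29 − 3.431215·9.725 = -4.368565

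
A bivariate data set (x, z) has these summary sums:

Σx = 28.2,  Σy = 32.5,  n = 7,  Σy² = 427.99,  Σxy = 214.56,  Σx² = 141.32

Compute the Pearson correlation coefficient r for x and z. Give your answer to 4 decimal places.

Sxx = Σx² − (Σx)²/n = 141.32 − 113.605714 = 27.714286
Sxy = Σxy − (Σx)(Σy)/n = 214.56 − 130.928571 = 83.631429
Syy = Σy² − (Σy)²/n = 427.99 − 150.892857 = 277.097143
r = Sxy/√(Sxx·Syy) = 83.631429/√(7679.549388) = 83.631429/87.633038 = 0.954337

0.9543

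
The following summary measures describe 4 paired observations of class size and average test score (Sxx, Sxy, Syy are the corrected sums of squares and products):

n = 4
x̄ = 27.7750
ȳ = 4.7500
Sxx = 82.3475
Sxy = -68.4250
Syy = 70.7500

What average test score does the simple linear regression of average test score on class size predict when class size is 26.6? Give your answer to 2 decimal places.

5.73

b = Sxy/Sxx = -68.425/82.3475 = -0.830930
a = ȳ − b·x̄ = 4.75 − (-0.830930)·27.775 = 27.829078
ŷ(26.6) = a + b·26.6 = 27.829078 + (-0.830930)·26.6 = 5.726343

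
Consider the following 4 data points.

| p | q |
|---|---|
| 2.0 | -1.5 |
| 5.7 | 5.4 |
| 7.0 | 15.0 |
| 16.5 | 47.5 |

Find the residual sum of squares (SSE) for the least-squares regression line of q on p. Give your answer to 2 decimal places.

21.28

n = 4, Σx = 31.2, Σy = 66.4, Σxy = 916.53, Σx² = 357.74, Σy² = 2512.66
Sxx = Σx² − (Σx)²/n = 357.74 − 243.36 = 114.38
Sxy = Σxy − (Σx)(Σy)/n = 916.53 − 517.92 = 398.61
Syy = Σy² − (Σy)²/n = 2512.66 − 1102.24 = 1410.42
b = Sxy/Sxx = 398.61/114.38 = 3.484962
SSE = Syy − b·Sxy = 1410.42 − 3.484962·398.61 = 21.279135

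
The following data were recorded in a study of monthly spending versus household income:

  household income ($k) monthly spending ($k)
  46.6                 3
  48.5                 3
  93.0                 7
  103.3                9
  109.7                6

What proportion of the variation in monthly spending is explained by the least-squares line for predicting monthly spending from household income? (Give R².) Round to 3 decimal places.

n = 5, Σx = 401.1, Σy = 28, Σxy = 2524.2, Σx² = 35877.79, Σy² = 184
Sxx = Σx² − (Σx)²/n = 35877.79 − 32176.242 = 3701.548
Sxy = Σxy − (Σx)(Σy)/n = 2524.2 − 2246.16 = 278.04
Syy = Σy² − (Σy)²/n = 184 − 156.8 = 27.2
R² = Sxy²/(Sxx·Syy) = (278.04)²/(3701.548·27.2) = 0.767825

0.768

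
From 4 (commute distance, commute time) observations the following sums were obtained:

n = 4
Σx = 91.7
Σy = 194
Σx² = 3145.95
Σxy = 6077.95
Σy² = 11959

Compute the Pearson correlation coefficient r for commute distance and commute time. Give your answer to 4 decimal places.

Sxx = Σx² − (Σx)²/n = 3145.95 − 2102.2225 = 1043.7275
Sxy = Σxy − (Σx)(Σy)/n = 6077.95 − 4447.45 = 1630.5
Syy = Σy² − (Σy)²/n = 11959 − 9409 = 2550
r = Sxy/√(Sxx·Syy) = 1630.5/√(2661505.125) = 1630.5/1631.412003 = 0.999441

0.9994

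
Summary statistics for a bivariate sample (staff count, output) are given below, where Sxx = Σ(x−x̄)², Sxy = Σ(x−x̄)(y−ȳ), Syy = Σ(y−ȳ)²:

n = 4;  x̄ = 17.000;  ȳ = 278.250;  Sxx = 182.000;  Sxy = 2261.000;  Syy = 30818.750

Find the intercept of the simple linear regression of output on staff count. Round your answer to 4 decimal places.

b = Sxy/Sxx = 2261/182 = 12.423077
a = ȳ − b·x̄ = 278.25 − 12.423077·17 = 67.057692

67.0577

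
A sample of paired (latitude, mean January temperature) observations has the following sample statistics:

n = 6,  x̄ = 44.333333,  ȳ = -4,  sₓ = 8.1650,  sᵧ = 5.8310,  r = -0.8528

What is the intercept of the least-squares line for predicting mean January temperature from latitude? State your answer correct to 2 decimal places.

b = r · sᵧ/sₓ = -0.8528 · 5.831/8.165 = -0.609023
a = ȳ − b·x̄ = -4 − (-0.609023)·44.333333 = 23.000041

23.00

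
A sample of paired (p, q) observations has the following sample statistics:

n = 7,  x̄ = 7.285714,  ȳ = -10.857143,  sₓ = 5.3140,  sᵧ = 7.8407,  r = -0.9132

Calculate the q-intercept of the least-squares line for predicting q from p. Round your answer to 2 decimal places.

-1.04

b = r · sᵧ/sₓ = -0.9132 · 7.8407/5.314 = -1.347408
a = ȳ − b·x̄ = -10.857143 − (-1.347408)·7.285714 = -1.040312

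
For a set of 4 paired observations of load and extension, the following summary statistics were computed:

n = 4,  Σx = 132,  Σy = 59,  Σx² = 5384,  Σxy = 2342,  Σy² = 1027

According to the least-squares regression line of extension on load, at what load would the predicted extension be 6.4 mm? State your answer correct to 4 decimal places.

11.2689

Sxx = Σx² − (Σx)²/n = 5384 − 4356 = 1028
Sxy = Σxy − (Σx)(Σy)/n = 2342 − 1947 = 395
b = Sxy/Sxx = 395/1028 = 0.384241
a = ȳ − b·x̄ = 14.75 − 0.384241·33 = 2.070039
Set a + b·x = 6.4: x = (6.4 − 2.070039) / 0.384241 = 11.268861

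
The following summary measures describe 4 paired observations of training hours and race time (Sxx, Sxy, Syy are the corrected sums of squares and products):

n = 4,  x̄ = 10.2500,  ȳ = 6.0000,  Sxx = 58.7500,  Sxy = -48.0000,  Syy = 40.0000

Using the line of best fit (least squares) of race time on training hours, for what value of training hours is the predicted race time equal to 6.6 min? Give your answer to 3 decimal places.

9.516

b = Sxy/Sxx = -48/58.75 = -0.817021
a = ȳ − b·x̄ = 6 − (-0.817021)·10.25 = 14.374468
Set a + b·x = 6.6: x = (6.6 − 14.374468) / (-0.817021) = 9.515625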